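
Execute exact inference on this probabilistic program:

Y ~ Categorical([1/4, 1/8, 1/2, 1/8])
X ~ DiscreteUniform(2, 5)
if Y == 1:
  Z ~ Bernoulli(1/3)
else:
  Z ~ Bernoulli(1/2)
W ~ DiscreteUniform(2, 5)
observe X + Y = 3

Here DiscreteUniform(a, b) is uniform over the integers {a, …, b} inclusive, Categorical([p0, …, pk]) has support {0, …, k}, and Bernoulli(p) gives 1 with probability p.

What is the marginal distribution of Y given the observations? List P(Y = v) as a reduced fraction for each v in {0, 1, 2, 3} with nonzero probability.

Enumerate traces; 16 have nonzero weight after conditioning:
  (Y=0, X=3, Z=0, W=2) weight 1/128
  (Y=0, X=3, Z=0, W=3) weight 1/128
  (Y=0, X=3, Z=0, W=4) weight 1/128
  (Y=0, X=3, Z=0, W=5) weight 1/128
  (Y=0, X=3, Z=1, W=2) weight 1/128
  (Y=0, X=3, Z=1, W=3) weight 1/128
  (Y=0, X=3, Z=1, W=4) weight 1/128
  (Y=0, X=3, Z=1, W=5) weight 1/128
  (Y=1, X=2, Z=0, W=2) weight 1/192
  … 7 more
Group by Y:
  weight(Y=0) = 1/16
  weight(Y=1) = 1/32
Total weight = 1/16 + 1/32 = 3/32
P(Y=0 | obs) = 1/16 / 3/32 = 2/3
P(Y=1 | obs) = 1/32 / 3/32 = 1/3

P(Y=0) = 2/3, P(Y=1) = 1/3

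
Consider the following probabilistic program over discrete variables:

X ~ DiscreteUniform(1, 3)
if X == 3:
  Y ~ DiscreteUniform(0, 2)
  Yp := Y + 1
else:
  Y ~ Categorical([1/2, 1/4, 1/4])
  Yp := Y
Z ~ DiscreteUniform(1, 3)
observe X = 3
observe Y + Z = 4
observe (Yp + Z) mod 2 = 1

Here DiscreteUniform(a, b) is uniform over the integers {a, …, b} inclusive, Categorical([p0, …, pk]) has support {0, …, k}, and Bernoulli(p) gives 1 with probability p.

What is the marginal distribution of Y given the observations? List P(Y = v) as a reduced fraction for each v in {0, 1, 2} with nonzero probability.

Enumerate traces; 2 have nonzero weight after conditioning:
  (X=3, Y=1, Z=3) weight 1/27
  (X=3, Y=2, Z=2) weight 1/27
Group by Y:
  weight(Y=1) = 1/27
  weight(Y=2) = 1/27
Total weight = 1/27 + 1/27 = 2/27
P(Y=1 | obs) = 1/27 / 2/27 = 1/2
P(Y=2 | obs) = 1/27 / 2/27 = 1/2

P(Y=1) = 1/2, P(Y=2) = 1/2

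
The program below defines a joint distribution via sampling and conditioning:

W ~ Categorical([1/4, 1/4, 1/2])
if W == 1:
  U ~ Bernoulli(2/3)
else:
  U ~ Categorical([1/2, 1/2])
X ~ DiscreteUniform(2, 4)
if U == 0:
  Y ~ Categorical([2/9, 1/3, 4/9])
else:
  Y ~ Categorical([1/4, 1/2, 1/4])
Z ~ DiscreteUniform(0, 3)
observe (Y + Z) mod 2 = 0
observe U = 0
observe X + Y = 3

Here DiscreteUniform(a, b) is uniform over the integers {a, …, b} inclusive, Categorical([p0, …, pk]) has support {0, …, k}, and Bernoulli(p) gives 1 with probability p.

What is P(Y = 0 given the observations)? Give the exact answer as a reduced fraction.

P(Y = 0 | obs) = 2/5

Enumerate traces; 12 have nonzero weight after conditioning:
  (W=0, U=0, X=2, Y=1, Z=1) weight 1/288
  (W=0, U=0, X=2, Y=1, Z=3) weight 1/288
  (W=0, U=0, X=3, Y=0, Z=0) weight 1/432
  (W=0, U=0, X=3, Y=0, Z=2) weight 1/432
  (W=1, U=0, X=2, Y=1, Z=1) weight 1/432
  (W=1, U=0, X=2, Y=1, Z=3) weight 1/432
  (W=1, U=0, X=3, Y=0, Z=0) weight 1/648
  (W=1, U=0, X=3, Y=0, Z=2) weight 1/648
  … 4 more
Group by Y:
  weight(Y=0) = 11/648
  weight(Y=1) = 11/432
Total weight = 11/648 + 11/432 = 55/1296
P(Y=0 | obs) = 11/648 / 55/1296 = 2/5
P(Y=1 | obs) = 11/432 / 55/1296 = 3/5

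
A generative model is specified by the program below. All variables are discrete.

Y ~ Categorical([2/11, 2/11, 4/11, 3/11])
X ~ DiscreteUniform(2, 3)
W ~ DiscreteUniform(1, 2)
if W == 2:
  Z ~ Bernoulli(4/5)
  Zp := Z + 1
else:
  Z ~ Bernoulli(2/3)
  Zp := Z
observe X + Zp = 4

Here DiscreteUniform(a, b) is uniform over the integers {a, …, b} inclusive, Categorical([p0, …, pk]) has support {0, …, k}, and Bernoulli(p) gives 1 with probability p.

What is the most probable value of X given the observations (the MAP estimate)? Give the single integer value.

Enumerate traces; 12 have nonzero weight after conditioning:
  (Y=0, X=2, W=2, Z=1) weight 2/55
  (Y=0, X=3, W=1, Z=1) weight 1/33
  (Y=0, X=3, W=2, Z=0) weight 1/110
  (Y=1, X=2, W=2, Z=1) weight 2/55
  (Y=1, X=3, W=1, Z=1) weight 1/33
  (Y=1, X=3, W=2, Z=0) weight 1/110
  (Y=2, X=2, W=2, Z=1) weight 4/55
  (Y=2, X=3, W=1, Z=1) weight 2/33
  … 4 more
Group by X:
  weight(X=2) = 1/5
  weight(X=3) = 13/60
Total weight = 1/5 + 13/60 = 5/12
P(X=2 | obs) = 1/5 / 5/12 = 12/25
P(X=3 | obs) = 13/60 / 5/12 = 13/25
argmax = 3

argmax_v P(X = v | obs) = 3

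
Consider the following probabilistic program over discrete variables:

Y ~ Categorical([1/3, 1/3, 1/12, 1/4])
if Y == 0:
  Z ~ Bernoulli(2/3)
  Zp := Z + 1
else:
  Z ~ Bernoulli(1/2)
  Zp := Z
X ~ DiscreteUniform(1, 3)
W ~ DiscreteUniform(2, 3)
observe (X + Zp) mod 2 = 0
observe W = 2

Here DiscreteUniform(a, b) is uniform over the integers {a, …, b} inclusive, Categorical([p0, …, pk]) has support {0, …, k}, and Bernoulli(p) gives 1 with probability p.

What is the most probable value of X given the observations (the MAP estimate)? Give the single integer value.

argmax_v P(X = v | obs) = 2

Enumerate traces; 12 have nonzero weight after conditioning:
  (Y=0, Z=0, X=1, W=2) weight 1/54
  (Y=0, Z=0, X=3, W=2) weight 1/54
  (Y=0, Z=1, X=2, W=2) weight 1/27
  (Y=1, Z=0, X=2, W=2) weight 1/36
  (Y=1, Z=1, X=1, W=2) weight 1/36
  (Y=1, Z=1, X=3, W=2) weight 1/36
  (Y=2, Z=0, X=2, W=2) weight 1/144
  (Y=2, Z=1, X=1, W=2) weight 1/144
  … 4 more
Group by X:
  weight(X=1) = 2/27
  weight(X=2) = 5/54
  weight(X=3) = 2/27
Total weight = 2/27 + 5/54 + 2/27 = 13/54
P(X=1 | obs) = 2/27 / 13/54 = 4/13
P(X=2 | obs) = 5/54 / 13/54 = 5/13
P(X=3 | obs) = 2/27 / 13/54 = 4/13
argmax = 2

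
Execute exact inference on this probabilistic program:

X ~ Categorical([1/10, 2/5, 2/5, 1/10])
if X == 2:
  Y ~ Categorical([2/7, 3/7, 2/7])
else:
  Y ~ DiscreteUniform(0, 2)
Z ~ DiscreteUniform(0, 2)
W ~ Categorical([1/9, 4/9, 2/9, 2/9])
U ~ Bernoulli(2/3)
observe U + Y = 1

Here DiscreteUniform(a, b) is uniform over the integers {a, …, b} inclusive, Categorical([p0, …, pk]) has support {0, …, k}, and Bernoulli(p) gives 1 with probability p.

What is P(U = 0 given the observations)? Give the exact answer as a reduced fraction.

Enumerate traces; 96 have nonzero weight after conditioning:
  (X=0, Y=0, Z=0, W=0, U=1) weight 1/1215
  (X=0, Y=0, Z=0, W=1, U=1) weight 4/1215
  (X=0, Y=0, Z=0, W=2, U=1) weight 2/1215
  (X=0, Y=0, Z=0, W=3, U=1) weight 2/1215
  (X=0, Y=0, Z=1, W=0, U=1) weight 1/1215
  (X=0, Y=0, Z=1, W=1, U=1) weight 4/1215
  (X=0, Y=0, Z=1, W=2, U=1) weight 2/1215
  (X=0, Y=0, Z=1, W=3, U=1) weight 2/1215
  (X=0, Y=1, Z=0, W=0, U=0) weight 1/2430
  … 87 more
Group by U:
  weight(U=0) = 13/105
  weight(U=1) = 22/105
Total weight = 13/105 + 22/105 = 1/3
P(U=0 | obs) = 13/105 / 1/3 = 13/35
P(U=1 | obs) = 22/105 / 1/3 = 22/35

P(U = 0 | obs) = 13/35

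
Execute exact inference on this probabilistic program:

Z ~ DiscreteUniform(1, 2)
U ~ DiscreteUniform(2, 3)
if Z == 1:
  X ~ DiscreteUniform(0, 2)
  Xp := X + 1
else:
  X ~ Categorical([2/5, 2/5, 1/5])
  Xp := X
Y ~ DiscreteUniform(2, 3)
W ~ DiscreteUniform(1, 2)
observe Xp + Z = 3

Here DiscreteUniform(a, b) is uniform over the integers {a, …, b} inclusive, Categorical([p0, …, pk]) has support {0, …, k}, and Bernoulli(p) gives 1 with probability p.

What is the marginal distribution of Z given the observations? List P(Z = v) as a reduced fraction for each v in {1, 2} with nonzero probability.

P(Z=1) = 5/11, P(Z=2) = 6/11

Enumerate traces; 16 have nonzero weight after conditioning:
  (Z=1, U=2, X=1, Y=2, W=1) weight 1/48
  (Z=1, U=2, X=1, Y=2, W=2) weight 1/48
  (Z=1, U=2, X=1, Y=3, W=1) weight 1/48
  (Z=1, U=2, X=1, Y=3, W=2) weight 1/48
  (Z=1, U=3, X=1, Y=2, W=1) weight 1/48
  (Z=1, U=3, X=1, Y=2, W=2) weight 1/48
  (Z=1, U=3, X=1, Y=3, W=1) weight 1/48
  (Z=1, U=3, X=1, Y=3, W=2) weight 1/48
  (Z=2, U=2, X=1, Y=2, W=1) weight 1/40
  … 7 more
Group by Z:
  weight(Z=1) = 1/6
  weight(Z=2) = 1/5
Total weight = 1/6 + 1/5 = 11/30
P(Z=1 | obs) = 1/6 / 11/30 = 5/11
P(Z=2 | obs) = 1/5 / 11/30 = 6/11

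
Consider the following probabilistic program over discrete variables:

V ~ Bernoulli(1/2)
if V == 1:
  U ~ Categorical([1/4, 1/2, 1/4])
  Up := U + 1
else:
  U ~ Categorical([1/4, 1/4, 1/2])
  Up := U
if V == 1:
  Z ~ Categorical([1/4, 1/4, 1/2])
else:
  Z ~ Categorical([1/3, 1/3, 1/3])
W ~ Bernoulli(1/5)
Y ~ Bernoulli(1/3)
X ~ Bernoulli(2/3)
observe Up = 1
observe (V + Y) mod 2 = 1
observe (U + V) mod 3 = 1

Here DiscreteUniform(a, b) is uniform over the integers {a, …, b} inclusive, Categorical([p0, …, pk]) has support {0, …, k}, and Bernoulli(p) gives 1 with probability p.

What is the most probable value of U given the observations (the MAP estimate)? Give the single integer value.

argmax_v P(U = v | obs) = 0

Enumerate traces; 24 have nonzero weight after conditioning:
  (V=0, U=1, Z=0, W=0, Y=1, X=0) weight 1/270
  (V=0, U=1, Z=0, W=0, Y=1, X=1) weight 1/135
  (V=0, U=1, Z=0, W=1, Y=1, X=0) weight 1/1080
  (V=0, U=1, Z=0, W=1, Y=1, X=1) weight 1/540
  (V=0, U=1, Z=1, W=0, Y=1, X=0) weight 1/270
  (V=0, U=1, Z=1, W=0, Y=1, X=1) weight 1/135
  (V=0, U=1, Z=1, W=1, Y=1, X=0) weight 1/1080
  (V=0, U=1, Z=1, W=1, Y=1, X=1) weight 1/540
  (V=1, U=0, Z=0, W=0, Y=0, X=0) weight 1/180
  … 15 more
Group by U:
  weight(U=0) = 1/12
  weight(U=1) = 1/24
Total weight = 1/12 + 1/24 = 1/8
P(U=0 | obs) = 1/12 / 1/8 = 2/3
P(U=1 | obs) = 1/24 / 1/8 = 1/3
argmax = 0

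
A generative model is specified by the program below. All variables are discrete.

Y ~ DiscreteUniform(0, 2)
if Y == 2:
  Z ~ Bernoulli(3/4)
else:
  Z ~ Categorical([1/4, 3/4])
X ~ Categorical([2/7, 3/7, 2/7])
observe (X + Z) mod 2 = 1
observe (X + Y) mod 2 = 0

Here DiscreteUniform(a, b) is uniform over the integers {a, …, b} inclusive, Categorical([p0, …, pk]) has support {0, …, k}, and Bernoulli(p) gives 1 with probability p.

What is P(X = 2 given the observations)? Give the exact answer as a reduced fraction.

P(X = 2 | obs) = 4/9

Enumerate traces; 5 have nonzero weight after conditioning:
  (Y=0, Z=1, X=0) weight 1/14
  (Y=0, Z=1, X=2) weight 1/14
  (Y=1, Z=0, X=1) weight 1/28
  (Y=2, Z=1, X=0) weight 1/14
  (Y=2, Z=1, X=2) weight 1/14
Group by X:
  weight(X=0) = 1/7
  weight(X=1) = 1/28
  weight(X=2) = 1/7
Total weight = 1/7 + 1/28 + 1/7 = 9/28
P(X=0 | obs) = 1/7 / 9/28 = 4/9
P(X=1 | obs) = 1/28 / 9/28 = 1/9
P(X=2 | obs) = 1/7 / 9/28 = 4/9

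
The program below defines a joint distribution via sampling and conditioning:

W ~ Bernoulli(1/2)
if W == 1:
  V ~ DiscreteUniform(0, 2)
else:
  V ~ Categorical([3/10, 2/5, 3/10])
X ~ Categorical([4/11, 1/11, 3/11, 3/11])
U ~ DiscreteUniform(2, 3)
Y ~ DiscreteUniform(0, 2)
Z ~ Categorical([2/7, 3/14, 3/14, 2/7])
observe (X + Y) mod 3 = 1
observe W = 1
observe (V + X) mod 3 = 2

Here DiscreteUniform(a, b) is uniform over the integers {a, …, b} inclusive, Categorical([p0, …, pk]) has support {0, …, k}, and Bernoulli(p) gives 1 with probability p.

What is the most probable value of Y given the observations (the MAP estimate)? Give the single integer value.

Enumerate traces; 32 have nonzero weight after conditioning:
  (W=1, V=0, X=2, U=2, Y=2, Z=0) weight 1/462
  (W=1, V=0, X=2, U=2, Y=2, Z=1) weight 1/616
  (W=1, V=0, X=2, U=2, Y=2, Z=2) weight 1/616
  (W=1, V=0, X=2, U=2, Y=2, Z=3) weight 1/462
  (W=1, V=0, X=2, U=3, Y=2, Z=0) weight 1/462
  (W=1, V=0, X=2, U=3, Y=2, Z=1) weight 1/616
  (W=1, V=0, X=2, U=3, Y=2, Z=2) weight 1/616
  (W=1, V=0, X=2, U=3, Y=2, Z=3) weight 1/462
  (W=1, V=1, X=1, U=2, Y=0, Z=0) weight 1/1386
  (W=1, V=2, X=0, U=2, Y=1, Z=0) weight 2/693
  … 22 more
Group by Y:
  weight(Y=0) = 1/198
  weight(Y=1) = 7/198
  weight(Y=2) = 1/66
Total weight = 1/198 + 7/198 + 1/66 = 1/18
P(Y=0 | obs) = 1/198 / 1/18 = 1/11
P(Y=1 | obs) = 7/198 / 1/18 = 7/11
P(Y=2 | obs) = 1/66 / 1/18 = 3/11
argmax = 1

argmax_v P(Y = v | obs) = 1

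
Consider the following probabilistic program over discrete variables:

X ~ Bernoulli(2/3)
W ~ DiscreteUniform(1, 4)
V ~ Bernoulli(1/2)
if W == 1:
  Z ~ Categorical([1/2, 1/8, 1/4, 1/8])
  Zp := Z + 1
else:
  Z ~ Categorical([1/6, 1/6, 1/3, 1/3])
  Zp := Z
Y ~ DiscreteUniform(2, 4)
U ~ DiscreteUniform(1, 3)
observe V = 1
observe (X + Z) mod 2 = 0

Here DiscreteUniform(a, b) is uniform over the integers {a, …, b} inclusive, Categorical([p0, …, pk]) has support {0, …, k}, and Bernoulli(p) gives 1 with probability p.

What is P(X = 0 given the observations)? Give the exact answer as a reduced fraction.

P(X = 0 | obs) = 9/23

Enumerate traces; 144 have nonzero weight after conditioning:
  (X=0, W=1, V=1, Z=0, Y=2, U=1) weight 1/432
  (X=0, W=1, V=1, Z=0, Y=2, U=2) weight 1/432
  (X=0, W=1, V=1, Z=0, Y=2, U=3) weight 1/432
  (X=0, W=1, V=1, Z=0, Y=3, U=1) weight 1/432
  (X=0, W=1, V=1, Z=0, Y=3, U=2) weight 1/432
  (X=0, W=1, V=1, Z=0, Y=3, U=3) weight 1/432
  (X=0, W=1, V=1, Z=0, Y=4, U=1) weight 1/432
  (X=0, W=1, V=1, Z=0, Y=4, U=2) weight 1/432
  (X=1, W=1, V=1, Z=1, Y=2, U=1) weight 1/864
  … 135 more
Group by X:
  weight(X=0) = 3/32
  weight(X=1) = 7/48
Total weight = 3/32 + 7/48 = 23/96
P(X=0 | obs) = 3/32 / 23/96 = 9/23
P(X=1 | obs) = 7/48 / 23/96 = 14/23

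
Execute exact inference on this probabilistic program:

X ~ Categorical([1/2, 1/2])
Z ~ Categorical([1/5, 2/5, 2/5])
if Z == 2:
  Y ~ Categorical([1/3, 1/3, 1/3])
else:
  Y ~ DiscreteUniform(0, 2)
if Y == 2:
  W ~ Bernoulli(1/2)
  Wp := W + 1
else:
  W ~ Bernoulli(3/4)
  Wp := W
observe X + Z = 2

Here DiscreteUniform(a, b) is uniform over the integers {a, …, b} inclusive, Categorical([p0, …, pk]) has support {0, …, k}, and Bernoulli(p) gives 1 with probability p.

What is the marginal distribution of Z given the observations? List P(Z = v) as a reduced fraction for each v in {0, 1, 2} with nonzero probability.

Enumerate traces; 12 have nonzero weight after conditioning:
  (X=0, Z=2, Y=0, W=0) weight 1/60
  (X=0, Z=2, Y=0, W=1) weight 1/20
  (X=0, Z=2, Y=1, W=0) weight 1/60
  (X=0, Z=2, Y=1, W=1) weight 1/20
  (X=0, Z=2, Y=2, W=0) weight 1/30
  (X=0, Z=2, Y=2, W=1) weight 1/30
  (X=1, Z=1, Y=0, W=0) weight 1/60
  (X=1, Z=1, Y=0, W=1) weight 1/20
  … 4 more
Group by Z:
  weight(Z=1) = 1/5
  weight(Z=2) = 1/5
Total weight = 1/5 + 1/5 = 2/5
P(Z=1 | obs) = 1/5 / 2/5 = 1/2
P(Z=2 | obs) = 1/5 / 2/5 = 1/2

P(Z=1) = 1/2, P(Z=2) = 1/2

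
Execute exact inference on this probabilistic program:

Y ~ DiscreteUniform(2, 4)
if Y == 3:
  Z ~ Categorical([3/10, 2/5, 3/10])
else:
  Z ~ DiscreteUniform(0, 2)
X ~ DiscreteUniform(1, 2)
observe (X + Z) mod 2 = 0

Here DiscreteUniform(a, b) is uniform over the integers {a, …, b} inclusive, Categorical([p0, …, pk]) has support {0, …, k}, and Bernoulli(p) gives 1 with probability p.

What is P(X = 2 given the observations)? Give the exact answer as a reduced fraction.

Enumerate traces; 9 have nonzero weight after conditioning:
  (Y=2, Z=0, X=2) weight 1/18
  (Y=2, Z=1, X=1) weight 1/18
  (Y=2, Z=2, X=2) weight 1/18
  (Y=3, Z=0, X=2) weight 1/20
  (Y=3, Z=1, X=1) weight 1/15
  (Y=3, Z=2, X=2) weight 1/20
  (Y=4, Z=0, X=2) weight 1/18
  (Y=4, Z=1, X=1) weight 1/18
  … 1 more
Group by X:
  weight(X=1) = 8/45
  weight(X=2) = 29/90
Total weight = 8/45 + 29/90 = 1/2
P(X=1 | obs) = 8/45 / 1/2 = 16/45
P(X=2 | obs) = 29/90 / 1/2 = 29/45

P(X = 2 | obs) = 29/45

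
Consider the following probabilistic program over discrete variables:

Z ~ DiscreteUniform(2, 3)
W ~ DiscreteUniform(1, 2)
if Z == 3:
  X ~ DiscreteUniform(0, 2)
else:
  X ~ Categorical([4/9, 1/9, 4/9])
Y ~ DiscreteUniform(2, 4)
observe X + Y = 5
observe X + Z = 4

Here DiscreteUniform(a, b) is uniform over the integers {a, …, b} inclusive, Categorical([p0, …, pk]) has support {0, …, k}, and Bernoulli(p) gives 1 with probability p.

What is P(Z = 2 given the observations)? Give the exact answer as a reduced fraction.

Enumerate traces; 4 have nonzero weight after conditioning:
  (Z=2, W=1, X=2, Y=3) weight 1/27
  (Z=2, W=2, X=2, Y=3) weight 1/27
  (Z=3, W=1, X=1, Y=4) weight 1/36
  (Z=3, W=2, X=1, Y=4) weight 1/36
Group by Z:
  weight(Z=2) = 2/27
  weight(Z=3) = 1/18
Total weight = 2/27 + 1/18 = 7/54
P(Z=2 | obs) = 2/27 / 7/54 = 4/7
P(Z=3 | obs) = 1/18 / 7/54 = 3/7

P(Z = 2 | obs) = 4/7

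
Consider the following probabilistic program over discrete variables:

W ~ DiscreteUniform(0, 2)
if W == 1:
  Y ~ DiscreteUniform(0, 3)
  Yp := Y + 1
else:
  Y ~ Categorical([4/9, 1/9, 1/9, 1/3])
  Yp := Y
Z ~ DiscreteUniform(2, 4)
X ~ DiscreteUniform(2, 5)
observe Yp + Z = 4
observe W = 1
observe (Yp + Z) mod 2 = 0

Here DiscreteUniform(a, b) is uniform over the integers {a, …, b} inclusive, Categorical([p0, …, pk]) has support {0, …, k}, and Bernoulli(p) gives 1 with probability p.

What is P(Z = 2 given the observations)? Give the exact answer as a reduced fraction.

P(Z = 2 | obs) = 1/2

Enumerate traces; 8 have nonzero weight after conditioning:
  (W=1, Y=0, Z=3, X=2) weight 1/144
  (W=1, Y=0, Z=3, X=3) weight 1/144
  (W=1, Y=0, Z=3, X=4) weight 1/144
  (W=1, Y=0, Z=3, X=5) weight 1/144
  (W=1, Y=1, Z=2, X=2) weight 1/144
  (W=1, Y=1, Z=2, X=3) weight 1/144
  (W=1, Y=1, Z=2, X=4) weight 1/144
  (W=1, Y=1, Z=2, X=5) weight 1/144
Group by Z:
  weight(Z=2) = 1/36
  weight(Z=3) = 1/36
Total weight = 1/36 + 1/36 = 1/18
P(Z=2 | obs) = 1/36 / 1/18 = 1/2
P(Z=3 | obs) = 1/36 / 1/18 = 1/2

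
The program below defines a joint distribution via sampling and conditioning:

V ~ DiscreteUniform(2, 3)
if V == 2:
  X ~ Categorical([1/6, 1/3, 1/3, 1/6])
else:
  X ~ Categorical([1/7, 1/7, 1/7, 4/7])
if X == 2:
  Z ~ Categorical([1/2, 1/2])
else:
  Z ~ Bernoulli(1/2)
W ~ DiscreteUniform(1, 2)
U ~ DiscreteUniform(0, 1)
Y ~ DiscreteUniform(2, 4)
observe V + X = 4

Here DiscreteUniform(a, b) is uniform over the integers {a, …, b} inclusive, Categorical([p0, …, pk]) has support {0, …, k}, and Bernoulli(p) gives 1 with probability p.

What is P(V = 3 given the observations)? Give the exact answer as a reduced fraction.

Enumerate traces; 48 have nonzero weight after conditioning:
  (V=2, X=2, Z=0, W=1, U=0, Y=2) weight 1/144
  (V=2, X=2, Z=0, W=1, U=0, Y=3) weight 1/144
  (V=2, X=2, Z=0, W=1, U=0, Y=4) weight 1/144
  (V=2, X=2, Z=0, W=1, U=1, Y=2) weight 1/144
  (V=2, X=2, Z=0, W=1, U=1, Y=3) weight 1/144
  (V=2, X=2, Z=0, W=1, U=1, Y=4) weight 1/144
  (V=2, X=2, Z=0, W=2, U=0, Y=2) weight 1/144
  (V=2, X=2, Z=0, W=2, U=0, Y=3) weight 1/144
  (V=3, X=1, Z=0, W=1, U=0, Y=2) weight 1/336
  … 39 more
Group by V:
  weight(V=2) = 1/6
  weight(V=3) = 1/14
Total weight = 1/6 + 1/14 = 5/21
P(V=2 | obs) = 1/6 / 5/21 = 7/10
P(V=3 | obs) = 1/14 / 5/21 = 3/10

P(V = 3 | obs) = 3/10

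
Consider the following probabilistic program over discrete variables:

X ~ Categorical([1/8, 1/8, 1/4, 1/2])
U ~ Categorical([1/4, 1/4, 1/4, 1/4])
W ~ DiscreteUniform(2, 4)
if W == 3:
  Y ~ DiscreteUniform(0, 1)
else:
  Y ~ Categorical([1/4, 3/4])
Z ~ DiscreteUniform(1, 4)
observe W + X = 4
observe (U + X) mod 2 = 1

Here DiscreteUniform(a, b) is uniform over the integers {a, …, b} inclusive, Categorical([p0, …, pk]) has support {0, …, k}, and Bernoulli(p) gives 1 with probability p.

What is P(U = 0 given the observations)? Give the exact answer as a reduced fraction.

P(U = 0 | obs) = 1/8

Enumerate traces; 48 have nonzero weight after conditioning:
  (X=0, U=1, W=4, Y=0, Z=1) weight 1/1536
  (X=0, U=1, W=4, Y=0, Z=2) weight 1/1536
  (X=0, U=1, W=4, Y=0, Z=3) weight 1/1536
  (X=0, U=1, W=4, Y=0, Z=4) weight 1/1536
  (X=0, U=1, W=4, Y=1, Z=1) weight 1/512
  (X=0, U=1, W=4, Y=1, Z=2) weight 1/512
  (X=0, U=1, W=4, Y=1, Z=3) weight 1/512
  (X=0, U=1, W=4, Y=1, Z=4) weight 1/512
  (X=0, U=3, W=4, Y=0, Z=1) weight 1/1536
  (X=1, U=0, W=3, Y=0, Z=1) weight 1/768
  … 38 more
Group by U:
  weight(U=0) = 1/96
  weight(U=1) = 1/32
  weight(U=2) = 1/96
  weight(U=3) = 1/32
Total weight = 1/96 + 1/32 + 1/96 + 1/32 = 1/12
P(U=0 | obs) = 1/96 / 1/12 = 1/8
P(U=1 | obs) = 1/32 / 1/12 = 3/8
P(U=2 | obs) = 1/96 / 1/12 = 1/8
P(U=3 | obs) = 1/32 / 1/12 = 3/8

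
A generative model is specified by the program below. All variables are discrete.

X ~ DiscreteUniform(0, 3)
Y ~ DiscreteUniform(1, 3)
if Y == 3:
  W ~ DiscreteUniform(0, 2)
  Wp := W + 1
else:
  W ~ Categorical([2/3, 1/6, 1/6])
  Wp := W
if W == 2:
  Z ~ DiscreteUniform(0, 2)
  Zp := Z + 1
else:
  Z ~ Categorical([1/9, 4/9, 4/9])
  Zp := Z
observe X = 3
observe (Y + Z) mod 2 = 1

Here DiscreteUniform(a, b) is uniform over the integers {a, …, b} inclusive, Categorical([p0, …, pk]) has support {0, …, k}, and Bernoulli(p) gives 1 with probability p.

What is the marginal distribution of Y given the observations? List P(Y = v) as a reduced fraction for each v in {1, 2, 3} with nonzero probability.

Enumerate traces; 15 have nonzero weight after conditioning:
  (X=3, Y=1, W=0, Z=0) weight 1/162
  (X=3, Y=1, W=0, Z=2) weight 2/81
  (X=3, Y=1, W=1, Z=0) weight 1/648
  (X=3, Y=1, W=1, Z=2) weight 1/162
  (X=3, Y=1, W=2, Z=0) weight 1/216
  (X=3, Y=1, W=2, Z=2) weight 1/216
  (X=3, Y=2, W=0, Z=1) weight 2/81
  (X=3, Y=2, W=1, Z=1) weight 1/162
  (X=3, Y=3, W=0, Z=0) weight 1/324
  … 6 more
Group by Y:
  weight(Y=1) = 31/648
  weight(Y=2) = 23/648
  weight(Y=3) = 4/81
Total weight = 31/648 + 23/648 + 4/81 = 43/324
P(Y=1 | obs) = 31/648 / 43/324 = 31/86
P(Y=2 | obs) = 23/648 / 43/324 = 23/86
P(Y=3 | obs) = 4/81 / 43/324 = 16/43

P(Y=1) = 31/86, P(Y=2) = 23/86, P(Y=3) = 16/43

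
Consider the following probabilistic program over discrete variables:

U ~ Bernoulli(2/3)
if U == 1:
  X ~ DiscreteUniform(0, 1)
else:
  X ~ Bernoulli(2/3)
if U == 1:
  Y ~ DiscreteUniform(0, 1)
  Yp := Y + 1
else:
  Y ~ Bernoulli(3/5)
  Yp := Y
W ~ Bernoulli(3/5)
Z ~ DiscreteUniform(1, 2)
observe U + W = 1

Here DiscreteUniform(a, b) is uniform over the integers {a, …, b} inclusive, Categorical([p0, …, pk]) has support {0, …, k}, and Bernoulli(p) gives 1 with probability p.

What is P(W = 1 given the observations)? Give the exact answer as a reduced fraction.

P(W = 1 | obs) = 3/7

Enumerate traces; 16 have nonzero weight after conditioning:
  (U=0, X=0, Y=0, W=1, Z=1) weight 1/75
  (U=0, X=0, Y=0, W=1, Z=2) weight 1/75
  (U=0, X=0, Y=1, W=1, Z=1) weight 1/50
  (U=0, X=0, Y=1, W=1, Z=2) weight 1/50
  (U=0, X=1, Y=0, W=1, Z=1) weight 2/75
  (U=0, X=1, Y=0, W=1, Z=2) weight 2/75
  (U=0, X=1, Y=1, W=1, Z=1) weight 1/25
  (U=0, X=1, Y=1, W=1, Z=2) weight 1/25
  (U=1, X=0, Y=0, W=0, Z=1) weight 1/30
  … 7 more
Group by W:
  weight(W=0) = 4/15
  weight(W=1) = 1/5
Total weight = 4/15 + 1/5 = 7/15
P(W=0 | obs) = 4/15 / 7/15 = 4/7
P(W=1 | obs) = 1/5 / 7/15 = 3/7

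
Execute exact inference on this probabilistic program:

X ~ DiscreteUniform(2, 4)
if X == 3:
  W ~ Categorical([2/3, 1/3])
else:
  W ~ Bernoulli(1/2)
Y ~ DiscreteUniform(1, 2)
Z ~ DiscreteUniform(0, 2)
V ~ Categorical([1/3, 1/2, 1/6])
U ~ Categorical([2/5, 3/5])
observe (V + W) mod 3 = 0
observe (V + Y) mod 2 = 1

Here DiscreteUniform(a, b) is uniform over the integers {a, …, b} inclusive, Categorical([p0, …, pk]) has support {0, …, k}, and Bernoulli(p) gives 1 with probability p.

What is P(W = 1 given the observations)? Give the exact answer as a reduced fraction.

P(W = 1 | obs) = 2/7

Enumerate traces; 36 have nonzero weight after conditioning:
  (X=2, W=0, Y=1, Z=0, V=0, U=0) weight 1/270
  (X=2, W=0, Y=1, Z=0, V=0, U=1) weight 1/180
  (X=2, W=0, Y=1, Z=1, V=0, U=0) weight 1/270
  (X=2, W=0, Y=1, Z=1, V=0, U=1) weight 1/180
  (X=2, W=0, Y=1, Z=2, V=0, U=0) weight 1/270
  (X=2, W=0, Y=1, Z=2, V=0, U=1) weight 1/180
  (X=2, W=1, Y=1, Z=0, V=2, U=0) weight 1/540
  (X=2, W=1, Y=1, Z=0, V=2, U=1) weight 1/360
  … 28 more
Group by W:
  weight(W=0) = 5/54
  weight(W=1) = 1/27
Total weight = 5/54 + 1/27 = 7/54
P(W=0 | obs) = 5/54 / 7/54 = 5/7
P(W=1 | obs) = 1/27 / 7/54 = 2/7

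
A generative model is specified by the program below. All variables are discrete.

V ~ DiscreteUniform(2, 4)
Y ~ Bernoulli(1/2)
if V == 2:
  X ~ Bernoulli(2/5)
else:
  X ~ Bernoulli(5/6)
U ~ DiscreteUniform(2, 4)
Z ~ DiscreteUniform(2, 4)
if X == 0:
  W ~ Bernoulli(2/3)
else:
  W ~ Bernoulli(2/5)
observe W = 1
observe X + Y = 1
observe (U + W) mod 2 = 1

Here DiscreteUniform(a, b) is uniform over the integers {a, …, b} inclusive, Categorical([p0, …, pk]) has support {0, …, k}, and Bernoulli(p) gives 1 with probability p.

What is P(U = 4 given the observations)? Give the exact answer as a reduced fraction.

Enumerate traces; 36 have nonzero weight after conditioning:
  (V=2, Y=0, X=1, U=2, Z=2, W=1) weight 2/675
  (V=2, Y=0, X=1, U=2, Z=3, W=1) weight 2/675
  (V=2, Y=0, X=1, U=2, Z=4, W=1) weight 2/675
  (V=2, Y=0, X=1, U=4, Z=2, W=1) weight 2/675
  (V=2, Y=0, X=1, U=4, Z=3, W=1) weight 2/675
  (V=2, Y=0, X=1, U=4, Z=4, W=1) weight 2/675
  (V=2, Y=1, X=0, U=2, Z=2, W=1) weight 1/135
  (V=2, Y=1, X=0, U=2, Z=3, W=1) weight 1/135
  … 28 more
Group by U:
  weight(U=2) = 163/2025
  weight(U=4) = 163/2025
Total weight = 163/2025 + 163/2025 = 326/2025
P(U=2 | obs) = 163/2025 / 326/2025 = 1/2
P(U=4 | obs) = 163/2025 / 326/2025 = 1/2

P(U = 4 | obs) = 1/2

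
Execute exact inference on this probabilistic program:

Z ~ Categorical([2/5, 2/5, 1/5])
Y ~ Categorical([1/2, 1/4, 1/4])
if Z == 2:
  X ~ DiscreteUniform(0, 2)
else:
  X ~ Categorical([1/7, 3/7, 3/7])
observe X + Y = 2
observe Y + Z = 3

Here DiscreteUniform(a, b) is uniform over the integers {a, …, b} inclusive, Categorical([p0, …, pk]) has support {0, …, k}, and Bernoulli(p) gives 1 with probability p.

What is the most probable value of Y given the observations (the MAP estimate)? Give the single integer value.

argmax_v P(Y = v | obs) = 1

Enumerate traces; 2 have nonzero weight after conditioning:
  (Z=1, Y=2, X=0) weight 1/70
  (Z=2, Y=1, X=1) weight 1/60
Group by Y:
  weight(Y=1) = 1/60
  weight(Y=2) = 1/70
Total weight = 1/60 + 1/70 = 13/420
P(Y=1 | obs) = 1/60 / 13/420 = 7/13
P(Y=2 | obs) = 1/70 / 13/420 = 6/13
argmax = 1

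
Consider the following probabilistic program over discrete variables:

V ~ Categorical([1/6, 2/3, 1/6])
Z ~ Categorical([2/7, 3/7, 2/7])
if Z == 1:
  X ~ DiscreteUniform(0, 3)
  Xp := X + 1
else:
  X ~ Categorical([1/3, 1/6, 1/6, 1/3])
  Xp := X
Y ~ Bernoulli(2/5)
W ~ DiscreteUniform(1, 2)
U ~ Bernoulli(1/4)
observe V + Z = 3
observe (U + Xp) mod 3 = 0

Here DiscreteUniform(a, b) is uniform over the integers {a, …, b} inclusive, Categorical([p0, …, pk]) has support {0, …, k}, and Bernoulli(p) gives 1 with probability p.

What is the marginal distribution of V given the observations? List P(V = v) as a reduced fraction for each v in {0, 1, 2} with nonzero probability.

Enumerate traces; 20 have nonzero weight after conditioning:
  (V=1, Z=2, X=0, Y=0, W=1, U=0) weight 1/70
  (V=1, Z=2, X=0, Y=0, W=2, U=0) weight 1/70
  (V=1, Z=2, X=0, Y=1, W=1, U=0) weight 1/105
  (V=1, Z=2, X=0, Y=1, W=2, U=0) weight 1/105
  (V=1, Z=2, X=2, Y=0, W=1, U=1) weight 1/420
  (V=1, Z=2, X=2, Y=0, W=2, U=1) weight 1/420
  (V=1, Z=2, X=2, Y=1, W=1, U=1) weight 1/630
  (V=1, Z=2, X=2, Y=1, W=2, U=1) weight 1/630
  (V=2, Z=1, X=1, Y=0, W=1, U=1) weight 3/2240
  … 11 more
Group by V:
  weight(V=1) = 13/126
  weight(V=2) = 1/56
Total weight = 13/126 + 1/56 = 61/504
P(V=1 | obs) = 13/126 / 61/504 = 52/61
P(V=2 | obs) = 1/56 / 61/504 = 9/61

P(V=1) = 52/61, P(V=2) = 9/61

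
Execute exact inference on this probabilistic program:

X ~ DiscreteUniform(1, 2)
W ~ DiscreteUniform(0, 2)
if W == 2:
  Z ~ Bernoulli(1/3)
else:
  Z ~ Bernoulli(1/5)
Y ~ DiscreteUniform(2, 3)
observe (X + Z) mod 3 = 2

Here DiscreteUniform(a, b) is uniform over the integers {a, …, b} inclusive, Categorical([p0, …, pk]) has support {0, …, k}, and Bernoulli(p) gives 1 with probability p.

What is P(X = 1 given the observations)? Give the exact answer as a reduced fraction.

Enumerate traces; 12 have nonzero weight after conditioning:
  (X=1, W=0, Z=1, Y=2) weight 1/60
  (X=1, W=0, Z=1, Y=3) weight 1/60
  (X=1, W=1, Z=1, Y=2) weight 1/60
  (X=1, W=1, Z=1, Y=3) weight 1/60
  (X=1, W=2, Z=1, Y=2) weight 1/36
  (X=1, W=2, Z=1, Y=3) weight 1/36
  (X=2, W=0, Z=0, Y=2) weight 1/15
  (X=2, W=0, Z=0, Y=3) weight 1/15
  … 4 more
Group by X:
  weight(X=1) = 11/90
  weight(X=2) = 17/45
Total weight = 11/90 + 17/45 = 1/2
P(X=1 | obs) = 11/90 / 1/2 = 11/45
P(X=2 | obs) = 17/45 / 1/2 = 34/45

P(X = 1 | obs) = 11/45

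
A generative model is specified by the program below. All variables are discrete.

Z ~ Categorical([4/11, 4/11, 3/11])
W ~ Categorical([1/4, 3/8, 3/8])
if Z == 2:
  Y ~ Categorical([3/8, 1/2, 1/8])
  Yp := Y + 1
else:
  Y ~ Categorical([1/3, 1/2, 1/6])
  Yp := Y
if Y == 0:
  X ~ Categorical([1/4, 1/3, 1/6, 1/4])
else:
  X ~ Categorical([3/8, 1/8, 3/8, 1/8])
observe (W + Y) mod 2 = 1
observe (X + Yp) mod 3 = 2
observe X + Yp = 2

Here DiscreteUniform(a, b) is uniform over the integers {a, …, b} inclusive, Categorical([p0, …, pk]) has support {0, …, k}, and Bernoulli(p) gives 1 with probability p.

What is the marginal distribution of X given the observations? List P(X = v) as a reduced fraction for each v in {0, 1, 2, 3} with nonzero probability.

Enumerate traces; 11 have nonzero weight after conditioning:
  (Z=0, W=0, Y=1, X=1) weight 1/176
  (Z=0, W=1, Y=0, X=2) weight 1/132
  (Z=0, W=1, Y=2, X=0) weight 3/352
  (Z=0, W=2, Y=1, X=1) weight 3/352
  (Z=1, W=0, Y=1, X=1) weight 1/176
  (Z=1, W=1, Y=0, X=2) weight 1/132
  (Z=1, W=1, Y=2, X=0) weight 3/352
  (Z=1, W=2, Y=1, X=1) weight 3/352
  … 3 more
Group by X:
  weight(X=0) = 69/1408
  weight(X=1) = 29/704
  weight(X=2) = 1/66
Total weight = 69/1408 + 29/704 + 1/66 = 445/4224
P(X=0 | obs) = 69/1408 / 445/4224 = 207/445
P(X=1 | obs) = 29/704 / 445/4224 = 174/445
P(X=2 | obs) = 1/66 / 445/4224 = 64/445

P(X=0) = 207/445, P(X=1) = 174/445, P(X=2) = 64/445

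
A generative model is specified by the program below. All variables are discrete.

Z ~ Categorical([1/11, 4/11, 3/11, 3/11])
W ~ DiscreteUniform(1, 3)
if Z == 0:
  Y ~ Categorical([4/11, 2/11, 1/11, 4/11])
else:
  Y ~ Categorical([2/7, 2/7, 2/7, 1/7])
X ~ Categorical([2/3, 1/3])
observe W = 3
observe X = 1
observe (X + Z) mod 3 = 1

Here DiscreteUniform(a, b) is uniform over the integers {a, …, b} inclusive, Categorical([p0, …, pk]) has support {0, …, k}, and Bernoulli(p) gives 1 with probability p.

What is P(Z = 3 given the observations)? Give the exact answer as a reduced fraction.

P(Z = 3 | obs) = 3/4

Enumerate traces; 8 have nonzero weight after conditioning:
  (Z=0, W=3, Y=0, X=1) weight 4/1089
  (Z=0, W=3, Y=1, X=1) weight 2/1089
  (Z=0, W=3, Y=2, X=1) weight 1/1089
  (Z=0, W=3, Y=3, X=1) weight 4/1089
  (Z=3, W=3, Y=0, X=1) weight 2/231
  (Z=3, W=3, Y=1, X=1) weight 2/231
  (Z=3, W=3, Y=2, X=1) weight 2/231
  (Z=3, W=3, Y=3, X=1) weight 1/231
Group by Z:
  weight(Z=0) = 1/99
  weight(Z=3) = 1/33
Total weight = 1/99 + 1/33 = 4/99
P(Z=0 | obs) = 1/99 / 4/99 = 1/4
P(Z=3 | obs) = 1/33 / 4/99 = 3/4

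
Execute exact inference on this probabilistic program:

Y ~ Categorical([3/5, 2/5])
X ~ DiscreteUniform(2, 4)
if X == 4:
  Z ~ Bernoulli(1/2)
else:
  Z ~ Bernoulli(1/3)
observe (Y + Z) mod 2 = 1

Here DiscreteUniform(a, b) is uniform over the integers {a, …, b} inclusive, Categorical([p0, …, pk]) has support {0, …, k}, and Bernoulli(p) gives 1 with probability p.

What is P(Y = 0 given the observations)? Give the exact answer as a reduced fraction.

Enumerate traces; 6 have nonzero weight after conditioning:
  (Y=0, X=2, Z=1) weight 1/15
  (Y=0, X=3, Z=1) weight 1/15
  (Y=0, X=4, Z=1) weight 1/10
  (Y=1, X=2, Z=0) weight 4/45
  (Y=1, X=3, Z=0) weight 4/45
  (Y=1, X=4, Z=0) weight 1/15
Group by Y:
  weight(Y=0) = 7/30
  weight(Y=1) = 11/45
Total weight = 7/30 + 11/45 = 43/90
P(Y=0 | obs) = 7/30 / 43/90 = 21/43
P(Y=1 | obs) = 11/45 / 43/90 = 22/43

P(Y = 0 | obs) = 21/43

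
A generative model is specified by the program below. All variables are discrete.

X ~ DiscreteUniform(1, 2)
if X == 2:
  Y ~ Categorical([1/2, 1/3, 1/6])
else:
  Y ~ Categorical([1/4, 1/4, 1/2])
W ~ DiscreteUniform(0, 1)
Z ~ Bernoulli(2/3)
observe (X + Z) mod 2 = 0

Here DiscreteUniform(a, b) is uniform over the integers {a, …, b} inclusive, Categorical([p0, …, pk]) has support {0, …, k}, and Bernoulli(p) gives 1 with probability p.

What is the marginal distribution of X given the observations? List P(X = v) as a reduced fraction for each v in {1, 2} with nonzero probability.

Enumerate traces; 12 have nonzero weight after conditioning:
  (X=1, Y=0, W=0, Z=1) weight 1/24
  (X=1, Y=0, W=1, Z=1) weight 1/24
  (X=1, Y=1, W=0, Z=1) weight 1/24
  (X=1, Y=1, W=1, Z=1) weight 1/24
  (X=1, Y=2, W=0, Z=1) weight 1/12
  (X=1, Y=2, W=1, Z=1) weight 1/12
  (X=2, Y=0, W=0, Z=0) weight 1/24
  (X=2, Y=0, W=1, Z=0) weight 1/24
  … 4 more
Group by X:
  weight(X=1) = 1/3
  weight(X=2) = 1/6
Total weight = 1/3 + 1/6 = 1/2
P(X=1 | obs) = 1/3 / 1/2 = 2/3
P(X=2 | obs) = 1/6 / 1/2 = 1/3

P(X=1) = 2/3, P(X=2) = 1/3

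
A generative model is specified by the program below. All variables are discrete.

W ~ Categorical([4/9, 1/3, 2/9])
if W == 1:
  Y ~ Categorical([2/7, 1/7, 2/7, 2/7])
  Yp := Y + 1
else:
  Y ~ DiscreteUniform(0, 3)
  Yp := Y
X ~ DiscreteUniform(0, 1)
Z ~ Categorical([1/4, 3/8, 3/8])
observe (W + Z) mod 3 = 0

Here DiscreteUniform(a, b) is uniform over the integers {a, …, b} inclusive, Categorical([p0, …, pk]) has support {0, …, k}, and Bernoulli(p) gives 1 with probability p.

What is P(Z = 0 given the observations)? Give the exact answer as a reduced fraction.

Enumerate traces; 24 have nonzero weight after conditioning:
  (W=0, Y=0, X=0, Z=0) weight 1/72
  (W=0, Y=0, X=1, Z=0) weight 1/72
  (W=0, Y=1, X=0, Z=0) weight 1/72
  (W=0, Y=1, X=1, Z=0) weight 1/72
  (W=0, Y=2, X=0, Z=0) weight 1/72
  (W=0, Y=2, X=1, Z=0) weight 1/72
  (W=0, Y=3, X=0, Z=0) weight 1/72
  (W=0, Y=3, X=1, Z=0) weight 1/72
  (W=1, Y=0, X=0, Z=2) weight 1/56
  (W=2, Y=0, X=0, Z=1) weight 1/96
  … 14 more
Group by Z:
  weight(Z=0) = 1/9
  weight(Z=1) = 1/12
  weight(Z=2) = 1/8
Total weight = 1/9 + 1/12 + 1/8 = 23/72
P(Z=0 | obs) = 1/9 / 23/72 = 8/23
P(Z=1 | obs) = 1/12 / 23/72 = 6/23
P(Z=2 | obs) = 1/8 / 23/72 = 9/23

P(Z = 0 | obs) = 8/23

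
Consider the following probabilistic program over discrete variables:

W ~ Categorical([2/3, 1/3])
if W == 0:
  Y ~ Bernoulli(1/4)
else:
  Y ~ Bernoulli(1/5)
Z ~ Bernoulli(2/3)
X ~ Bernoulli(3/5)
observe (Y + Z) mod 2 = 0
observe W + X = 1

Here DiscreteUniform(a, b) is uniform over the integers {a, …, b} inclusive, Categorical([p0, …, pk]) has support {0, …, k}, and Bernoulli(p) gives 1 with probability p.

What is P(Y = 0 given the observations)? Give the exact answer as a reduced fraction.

Enumerate traces; 4 have nonzero weight after conditioning:
  (W=0, Y=0, Z=0, X=1) weight 1/10
  (W=0, Y=1, Z=1, X=1) weight 1/15
  (W=1, Y=0, Z=0, X=0) weight 8/225
  (W=1, Y=1, Z=1, X=0) weight 4/225
Group by Y:
  weight(Y=0) = 61/450
  weight(Y=1) = 19/225
Total weight = 61/450 + 19/225 = 11/50
P(Y=0 | obs) = 61/450 / 11/50 = 61/99
P(Y=1 | obs) = 19/225 / 11/50 = 38/99

P(Y = 0 | obs) = 61/99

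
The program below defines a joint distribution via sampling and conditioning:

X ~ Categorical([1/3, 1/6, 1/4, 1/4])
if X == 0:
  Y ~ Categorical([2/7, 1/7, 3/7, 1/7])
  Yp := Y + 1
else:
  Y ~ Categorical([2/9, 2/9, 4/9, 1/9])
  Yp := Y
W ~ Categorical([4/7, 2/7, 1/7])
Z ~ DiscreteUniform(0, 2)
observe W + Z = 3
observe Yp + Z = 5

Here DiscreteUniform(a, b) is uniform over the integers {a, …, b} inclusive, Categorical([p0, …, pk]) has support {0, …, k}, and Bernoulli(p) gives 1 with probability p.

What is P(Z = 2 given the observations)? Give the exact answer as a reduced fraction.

Enumerate traces; 5 have nonzero weight after conditioning:
  (X=0, Y=2, W=1, Z=2) weight 2/147
  (X=0, Y=3, W=2, Z=1) weight 1/441
  (X=1, Y=3, W=1, Z=2) weight 1/567
  (X=2, Y=3, W=1, Z=2) weight 1/378
  (X=3, Y=3, W=1, Z=2) weight 1/378
Group by Z:
  weight(Z=1) = 1/441
  weight(Z=2) = 82/3969
Total weight = 1/441 + 82/3969 = 13/567
P(Z=1 | obs) = 1/441 / 13/567 = 9/91
P(Z=2 | obs) = 82/3969 / 13/567 = 82/91

P(Z = 2 | obs) = 82/91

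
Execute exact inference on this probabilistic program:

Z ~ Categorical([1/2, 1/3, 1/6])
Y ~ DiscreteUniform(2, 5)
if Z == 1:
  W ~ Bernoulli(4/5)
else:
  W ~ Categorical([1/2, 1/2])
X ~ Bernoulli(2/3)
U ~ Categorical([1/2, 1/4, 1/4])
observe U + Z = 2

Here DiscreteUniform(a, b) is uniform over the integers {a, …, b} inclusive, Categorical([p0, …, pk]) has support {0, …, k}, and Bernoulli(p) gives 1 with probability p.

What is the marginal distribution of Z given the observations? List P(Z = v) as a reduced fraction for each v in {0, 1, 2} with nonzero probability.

Enumerate traces; 48 have nonzero weight after conditioning:
  (Z=0, Y=2, W=0, X=0, U=2) weight 1/192
  (Z=0, Y=2, W=0, X=1, U=2) weight 1/96
  (Z=0, Y=2, W=1, X=0, U=2) weight 1/192
  (Z=0, Y=2, W=1, X=1, U=2) weight 1/96
  (Z=0, Y=3, W=0, X=0, U=2) weight 1/192
  (Z=0, Y=3, W=0, X=1, U=2) weight 1/96
  (Z=0, Y=3, W=1, X=0, U=2) weight 1/192
  (Z=0, Y=3, W=1, X=1, U=2) weight 1/96
  (Z=1, Y=2, W=0, X=0, U=1) weight 1/720
  (Z=2, Y=2, W=0, X=0, U=0) weight 1/288
  … 38 more
Group by Z:
  weight(Z=0) = 1/8
  weight(Z=1) = 1/12
  weight(Z=2) = 1/12
Total weight = 1/8 + 1/12 + 1/12 = 7/24
P(Z=0 | obs) = 1/8 / 7/24 = 3/7
P(Z=1 | obs) = 1/12 / 7/24 = 2/7
P(Z=2 | obs) = 1/12 / 7/24 = 2/7

P(Z=0) = 3/7, P(Z=1) = 2/7, P(Z=2) = 2/7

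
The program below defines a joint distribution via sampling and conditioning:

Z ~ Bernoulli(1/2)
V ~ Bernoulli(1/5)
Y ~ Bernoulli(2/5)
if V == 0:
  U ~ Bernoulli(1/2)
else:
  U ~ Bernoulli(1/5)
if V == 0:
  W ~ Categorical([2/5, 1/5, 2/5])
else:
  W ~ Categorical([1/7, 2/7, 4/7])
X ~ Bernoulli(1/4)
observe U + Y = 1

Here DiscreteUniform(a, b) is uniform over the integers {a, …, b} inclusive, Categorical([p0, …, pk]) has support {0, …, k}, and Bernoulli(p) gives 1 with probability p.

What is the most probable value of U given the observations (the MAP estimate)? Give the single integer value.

Enumerate traces; 48 have nonzero weight after conditioning:
  (Z=0, V=0, Y=0, U=1, W=0, X=0) weight 9/250
  (Z=0, V=0, Y=0, U=1, W=0, X=1) weight 3/250
  (Z=0, V=0, Y=0, U=1, W=1, X=0) weight 9/500
  (Z=0, V=0, Y=0, U=1, W=1, X=1) weight 3/500
  (Z=0, V=0, Y=0, U=1, W=2, X=0) weight 9/250
  (Z=0, V=0, Y=0, U=1, W=2, X=1) weight 3/250
  (Z=0, V=0, Y=1, U=0, W=0, X=0) weight 3/125
  (Z=0, V=0, Y=1, U=0, W=0, X=1) weight 1/125
  … 40 more
Group by U:
  weight(U=0) = 28/125
  weight(U=1) = 33/125
Total weight = 28/125 + 33/125 = 61/125
P(U=0 | obs) = 28/125 / 61/125 = 28/61
P(U=1 | obs) = 33/125 / 61/125 = 33/61
argmax = 1

argmax_v P(U = v | obs) = 1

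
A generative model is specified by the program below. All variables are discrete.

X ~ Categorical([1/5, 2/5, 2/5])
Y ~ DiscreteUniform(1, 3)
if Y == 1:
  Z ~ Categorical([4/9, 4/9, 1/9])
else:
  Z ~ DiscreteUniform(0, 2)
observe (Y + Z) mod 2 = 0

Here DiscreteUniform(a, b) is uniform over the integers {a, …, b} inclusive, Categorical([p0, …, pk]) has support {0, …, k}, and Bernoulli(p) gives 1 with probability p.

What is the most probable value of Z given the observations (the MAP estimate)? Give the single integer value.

argmax_v P(Z = v | obs) = 1

Enumerate traces; 12 have nonzero weight after conditioning:
  (X=0, Y=1, Z=1) weight 4/135
  (X=0, Y=2, Z=0) weight 1/45
  (X=0, Y=2, Z=2) weight 1/45
  (X=0, Y=3, Z=1) weight 1/45
  (X=1, Y=1, Z=1) weight 8/135
  (X=1, Y=2, Z=0) weight 2/45
  (X=1, Y=2, Z=2) weight 2/45
  (X=1, Y=3, Z=1) weight 2/45
  … 4 more
Group by Z:
  weight(Z=0) = 1/9
  weight(Z=1) = 7/27
  weight(Z=2) = 1/9
Total weight = 1/9 + 7/27 + 1/9 = 13/27
P(Z=0 | obs) = 1/9 / 13/27 = 3/13
P(Z=1 | obs) = 7/27 / 13/27 = 7/13
P(Z=2 | obs) = 1/9 / 13/27 = 3/13
argmax = 1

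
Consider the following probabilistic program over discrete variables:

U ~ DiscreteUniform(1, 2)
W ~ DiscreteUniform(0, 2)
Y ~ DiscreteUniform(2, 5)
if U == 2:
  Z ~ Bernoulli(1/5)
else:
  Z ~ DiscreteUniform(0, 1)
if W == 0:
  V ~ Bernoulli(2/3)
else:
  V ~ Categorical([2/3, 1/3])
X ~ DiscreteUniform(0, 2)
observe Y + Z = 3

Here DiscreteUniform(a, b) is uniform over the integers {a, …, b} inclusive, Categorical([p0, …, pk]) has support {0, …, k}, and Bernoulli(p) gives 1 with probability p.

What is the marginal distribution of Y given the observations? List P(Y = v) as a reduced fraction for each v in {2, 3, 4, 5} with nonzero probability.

Enumerate traces; 72 have nonzero weight after conditioning:
  (U=1, W=0, Y=2, Z=1, V=0, X=0) weight 1/432
  (U=1, W=0, Y=2, Z=1, V=0, X=1) weight 1/432
  (U=1, W=0, Y=2, Z=1, V=0, X=2) weight 1/432
  (U=1, W=0, Y=2, Z=1, V=1, X=0) weight 1/216
  (U=1, W=0, Y=2, Z=1, V=1, X=1) weight 1/216
  (U=1, W=0, Y=2, Z=1, V=1, X=2) weight 1/216
  (U=1, W=0, Y=3, Z=0, V=0, X=0) weight 1/432
  (U=1, W=0, Y=3, Z=0, V=0, X=1) weight 1/432
  … 64 more
Group by Y:
  weight(Y=2) = 7/80
  weight(Y=3) = 13/80
Total weight = 7/80 + 13/80 = 1/4
P(Y=2 | obs) = 7/80 / 1/4 = 7/20
P(Y=3 | obs) = 13/80 / 1/4 = 13/20

P(Y=2) = 7/20, P(Y=3) = 13/20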